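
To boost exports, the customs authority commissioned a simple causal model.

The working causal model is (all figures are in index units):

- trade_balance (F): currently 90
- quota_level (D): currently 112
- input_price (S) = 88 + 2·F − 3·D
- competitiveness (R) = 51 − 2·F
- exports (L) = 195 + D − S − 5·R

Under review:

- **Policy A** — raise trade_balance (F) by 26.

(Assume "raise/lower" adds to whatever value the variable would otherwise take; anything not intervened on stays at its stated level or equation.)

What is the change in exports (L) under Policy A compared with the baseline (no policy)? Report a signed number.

208

Baseline:
  F = 90
  D = 112
  S = 88 + 2·90 − 3·112 = -68
  R = 51 − 2·90 = -129
  L = 195 + 112 − (-68) − 5·(-129) = 1020
Policy A (F + 26):
  F = 90 + 26 = 116
  D = 112
  S = 88 + 2·116 − 3·112 = -16
  R = 51 − 2·116 = -181
  L = 195 + 112 − (-16) − 5·(-181) = 1228
Change in L: 1228 − 1020 = 208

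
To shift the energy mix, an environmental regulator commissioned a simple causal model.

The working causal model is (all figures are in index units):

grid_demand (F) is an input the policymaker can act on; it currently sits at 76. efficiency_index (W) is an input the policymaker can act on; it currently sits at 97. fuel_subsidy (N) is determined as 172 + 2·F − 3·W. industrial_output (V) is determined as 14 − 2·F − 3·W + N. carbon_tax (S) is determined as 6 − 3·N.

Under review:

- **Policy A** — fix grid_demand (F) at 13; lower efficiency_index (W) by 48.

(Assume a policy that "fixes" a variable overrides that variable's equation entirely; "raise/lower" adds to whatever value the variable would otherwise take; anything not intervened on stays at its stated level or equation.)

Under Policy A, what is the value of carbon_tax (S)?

Policy A (F := 13, W − 48):
  F = 13
  W = 97 − 48 = 49
  N = 172 + 2·13 − 3·49 = 51
  S = 6 − 3·51 = -147

-147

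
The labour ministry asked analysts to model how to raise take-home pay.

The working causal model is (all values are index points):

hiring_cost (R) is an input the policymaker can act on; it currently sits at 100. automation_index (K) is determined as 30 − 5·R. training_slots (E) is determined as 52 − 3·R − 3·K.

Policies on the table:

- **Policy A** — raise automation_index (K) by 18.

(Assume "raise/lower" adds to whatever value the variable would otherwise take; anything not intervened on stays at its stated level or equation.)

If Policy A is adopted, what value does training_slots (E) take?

Policy A (K + 18):
  R = 100
  K = 30 − 5·100 (+18 from intervention) = -452
  E = 52 − 3·100 − 3·(-452) = 1108

1108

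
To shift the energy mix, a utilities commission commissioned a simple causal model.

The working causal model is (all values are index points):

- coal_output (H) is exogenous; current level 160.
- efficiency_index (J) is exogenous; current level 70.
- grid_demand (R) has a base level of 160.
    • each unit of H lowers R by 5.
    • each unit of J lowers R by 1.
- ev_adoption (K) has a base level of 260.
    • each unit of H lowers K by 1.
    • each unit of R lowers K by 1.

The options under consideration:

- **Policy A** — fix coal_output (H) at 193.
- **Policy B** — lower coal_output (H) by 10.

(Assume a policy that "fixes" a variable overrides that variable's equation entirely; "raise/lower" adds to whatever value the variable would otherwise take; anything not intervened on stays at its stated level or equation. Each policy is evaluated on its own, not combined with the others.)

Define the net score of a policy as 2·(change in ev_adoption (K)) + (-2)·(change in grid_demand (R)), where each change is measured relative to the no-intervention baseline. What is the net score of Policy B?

-180

Baseline:
  H = 160
  J = 70
  R = 160 − 5·160 − 70 = -710
  K = 260 − 160 − (-710) = 810
Policy B (H − 10):
  H = 160 − 10 = 150
  J = 70
  R = 160 − 5·150 − 70 = -660
  K = 260 − 150 − (-660) = 770
ΔK = 770 − 810 = -40; ΔR = -660 − (-710) = 50
Score = 2·(-40) + (-2)·50 = -180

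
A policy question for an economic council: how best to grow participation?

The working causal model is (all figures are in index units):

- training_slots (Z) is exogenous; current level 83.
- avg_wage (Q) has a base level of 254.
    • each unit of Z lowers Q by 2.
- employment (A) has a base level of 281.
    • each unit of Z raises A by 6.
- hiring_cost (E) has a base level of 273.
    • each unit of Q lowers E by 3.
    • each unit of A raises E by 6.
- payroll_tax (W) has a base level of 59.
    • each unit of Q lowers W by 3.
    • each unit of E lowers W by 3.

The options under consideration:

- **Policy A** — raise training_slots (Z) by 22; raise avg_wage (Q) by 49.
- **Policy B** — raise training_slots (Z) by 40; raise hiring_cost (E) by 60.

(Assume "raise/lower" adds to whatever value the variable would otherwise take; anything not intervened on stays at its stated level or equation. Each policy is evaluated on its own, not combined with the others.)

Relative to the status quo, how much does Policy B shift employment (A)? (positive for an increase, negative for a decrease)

240

Baseline:
  Z = 83
  A = 281 + 6·83 = 779
Policy B (Z + 40, E + 60):
  Z = 83 + 40 = 123
  A = 281 + 6·123 = 1019
Change in A: 1019 − 779 = 240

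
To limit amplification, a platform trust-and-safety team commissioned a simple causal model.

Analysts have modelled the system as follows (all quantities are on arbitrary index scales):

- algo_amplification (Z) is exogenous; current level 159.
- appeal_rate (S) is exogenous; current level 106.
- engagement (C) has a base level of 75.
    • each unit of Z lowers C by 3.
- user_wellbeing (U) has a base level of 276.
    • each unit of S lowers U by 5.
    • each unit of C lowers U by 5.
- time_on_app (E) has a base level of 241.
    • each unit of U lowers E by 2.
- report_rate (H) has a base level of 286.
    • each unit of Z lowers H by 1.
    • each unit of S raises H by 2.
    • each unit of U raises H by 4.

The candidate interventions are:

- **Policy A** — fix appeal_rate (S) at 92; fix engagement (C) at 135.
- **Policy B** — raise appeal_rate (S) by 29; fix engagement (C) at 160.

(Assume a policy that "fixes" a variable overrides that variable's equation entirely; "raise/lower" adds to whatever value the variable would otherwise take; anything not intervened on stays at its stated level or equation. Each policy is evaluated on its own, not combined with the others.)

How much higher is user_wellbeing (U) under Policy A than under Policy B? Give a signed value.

340

Policy A (S := 92, C := 135):
  Z = 159
  S = 92
  C = 135
  U = 276 − 5·92 − 5·135 = -859
Policy B (S + 29, C := 160):
  Z = 159
  S = 106 + 29 = 135
  C = 160
  U = 276 − 5·135 − 5·160 = -1199
U: -859 − (-1199) = 340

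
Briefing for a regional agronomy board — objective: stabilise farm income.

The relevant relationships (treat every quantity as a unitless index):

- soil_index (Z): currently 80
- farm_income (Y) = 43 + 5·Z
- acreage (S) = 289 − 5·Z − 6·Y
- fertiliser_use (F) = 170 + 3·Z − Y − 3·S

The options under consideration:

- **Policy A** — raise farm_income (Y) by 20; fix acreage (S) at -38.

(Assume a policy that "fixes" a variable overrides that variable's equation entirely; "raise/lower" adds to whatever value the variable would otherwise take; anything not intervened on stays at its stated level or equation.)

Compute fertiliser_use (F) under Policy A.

61

Policy A (Y + 20, S := -38):
  Z = 80
  Y = 43 + 5·80 (+20 from intervention) = 463
  S = -38
  F = 170 + 3·80 − 463 − 3·(-38) = 61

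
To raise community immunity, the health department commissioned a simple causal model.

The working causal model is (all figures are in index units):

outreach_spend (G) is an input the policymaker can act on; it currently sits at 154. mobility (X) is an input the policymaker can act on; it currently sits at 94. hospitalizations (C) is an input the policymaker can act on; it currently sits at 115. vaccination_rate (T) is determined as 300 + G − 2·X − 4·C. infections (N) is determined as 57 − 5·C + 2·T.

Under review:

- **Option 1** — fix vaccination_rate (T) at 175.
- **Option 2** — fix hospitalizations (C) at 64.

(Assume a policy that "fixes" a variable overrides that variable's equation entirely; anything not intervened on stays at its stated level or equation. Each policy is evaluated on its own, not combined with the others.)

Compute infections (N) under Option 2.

Option 2 (C := 64):
  G = 154
  X = 94
  C = 64
  T = 300 + 154 − 2·94 − 4·64 = 10
  N = 57 − 5·64 + 2·10 = -243

-243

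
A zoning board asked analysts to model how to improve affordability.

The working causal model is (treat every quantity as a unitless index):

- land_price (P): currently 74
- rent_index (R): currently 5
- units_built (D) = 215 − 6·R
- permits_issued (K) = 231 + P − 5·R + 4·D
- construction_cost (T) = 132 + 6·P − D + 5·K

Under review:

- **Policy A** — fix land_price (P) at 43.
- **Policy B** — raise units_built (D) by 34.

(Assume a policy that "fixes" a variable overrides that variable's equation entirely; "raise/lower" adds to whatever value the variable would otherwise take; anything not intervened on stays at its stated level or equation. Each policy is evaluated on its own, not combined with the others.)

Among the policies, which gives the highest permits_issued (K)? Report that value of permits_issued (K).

1156

Policy A (P := 43):
  P = 43
  R = 5
  D = 215 − 6·5 = 185
  K = 231 + 43 − 5·5 + 4·185 = 989
Policy B (D + 34):
  P = 74
  R = 5
  D = 215 − 6·5 (+34 from intervention) = 219
  K = 231 + 74 − 5·5 + 4·219 = 1156
Comparing — Policy A: K=989, Policy B: K=1156. Highest is 1156 (Policy B).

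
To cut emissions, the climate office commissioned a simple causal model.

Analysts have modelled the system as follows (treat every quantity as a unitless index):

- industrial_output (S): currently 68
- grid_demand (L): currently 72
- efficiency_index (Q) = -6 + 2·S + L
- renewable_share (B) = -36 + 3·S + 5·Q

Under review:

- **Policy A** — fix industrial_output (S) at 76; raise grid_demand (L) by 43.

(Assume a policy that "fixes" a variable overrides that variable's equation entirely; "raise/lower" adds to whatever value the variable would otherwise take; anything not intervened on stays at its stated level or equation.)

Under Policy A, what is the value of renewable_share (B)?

1497

Policy A (S := 76, L + 43):
  S = 76
  L = 72 + 43 = 115
  Q = -6 + 2·76 + 115 = 261
  B = -36 + 3·76 + 5·261 = 1497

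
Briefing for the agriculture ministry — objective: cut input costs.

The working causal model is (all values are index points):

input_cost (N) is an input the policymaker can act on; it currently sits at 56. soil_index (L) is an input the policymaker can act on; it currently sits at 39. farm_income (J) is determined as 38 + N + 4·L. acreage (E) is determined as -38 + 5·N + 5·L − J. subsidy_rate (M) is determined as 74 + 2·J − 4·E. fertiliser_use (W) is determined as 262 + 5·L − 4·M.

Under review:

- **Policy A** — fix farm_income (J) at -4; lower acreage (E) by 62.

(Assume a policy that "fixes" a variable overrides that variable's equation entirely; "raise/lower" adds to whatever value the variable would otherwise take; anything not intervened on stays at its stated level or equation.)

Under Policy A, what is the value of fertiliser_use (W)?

6257

Policy A (J := -4, E − 62):
  N = 56
  L = 39
  J = -4
  E = -38 + 5·56 + 5·39 − (-4) (−62 from intervention) = 379
  M = 74 + 2·(-4) − 4·379 = -1450
  W = 262 + 5·39 − 4·(-1450) = 6257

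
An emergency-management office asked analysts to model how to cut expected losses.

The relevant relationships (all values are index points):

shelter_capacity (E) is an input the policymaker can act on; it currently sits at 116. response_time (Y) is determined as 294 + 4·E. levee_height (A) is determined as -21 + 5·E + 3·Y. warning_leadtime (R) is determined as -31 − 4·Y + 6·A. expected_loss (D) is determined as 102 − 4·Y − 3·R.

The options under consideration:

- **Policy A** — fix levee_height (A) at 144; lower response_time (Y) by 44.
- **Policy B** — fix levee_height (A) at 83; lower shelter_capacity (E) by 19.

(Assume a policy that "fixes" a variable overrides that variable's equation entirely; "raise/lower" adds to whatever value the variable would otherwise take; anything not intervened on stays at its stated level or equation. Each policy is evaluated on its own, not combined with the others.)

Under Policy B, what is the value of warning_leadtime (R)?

-2261

Policy B (A := 83, E − 19):
  E = 116 − 19 = 97
  Y = 294 + 4·97 = 682
  A = 83
  R = -31 − 4·682 + 6·83 = -2261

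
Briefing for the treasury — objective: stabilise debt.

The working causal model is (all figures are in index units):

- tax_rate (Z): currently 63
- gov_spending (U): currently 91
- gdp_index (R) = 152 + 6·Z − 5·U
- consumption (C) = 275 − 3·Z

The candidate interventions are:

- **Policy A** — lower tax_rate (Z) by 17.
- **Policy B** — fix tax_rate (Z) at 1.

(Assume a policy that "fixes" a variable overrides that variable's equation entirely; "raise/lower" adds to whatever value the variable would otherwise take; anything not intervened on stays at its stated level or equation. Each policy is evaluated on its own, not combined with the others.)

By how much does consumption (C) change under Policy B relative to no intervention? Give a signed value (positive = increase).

Baseline:
  Z = 63
  C = 275 − 3·63 = 86
Policy B (Z := 1):
  Z = 1
  C = 275 − 3·1 = 272
Change in C: 272 − 86 = 186

186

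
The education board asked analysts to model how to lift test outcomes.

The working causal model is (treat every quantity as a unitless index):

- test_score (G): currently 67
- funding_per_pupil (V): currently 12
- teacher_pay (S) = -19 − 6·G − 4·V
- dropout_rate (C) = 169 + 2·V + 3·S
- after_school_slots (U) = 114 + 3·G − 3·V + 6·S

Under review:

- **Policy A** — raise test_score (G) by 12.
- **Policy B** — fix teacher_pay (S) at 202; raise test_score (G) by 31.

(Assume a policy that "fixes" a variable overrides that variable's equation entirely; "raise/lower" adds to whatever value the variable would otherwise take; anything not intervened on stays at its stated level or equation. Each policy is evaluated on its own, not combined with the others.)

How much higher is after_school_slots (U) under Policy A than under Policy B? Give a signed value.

-4515

Policy A (G + 12):
  G = 67 + 12 = 79
  V = 12
  S = -19 − 6·79 − 4·12 = -541
  U = 114 + 3·79 − 3·12 + 6·(-541) = -2931
Policy B (S := 202, G + 31):
  G = 67 + 31 = 98
  V = 12
  S = 202
  U = 114 + 3·98 − 3·12 + 6·202 = 1584
U: -2931 − 1584 = -4515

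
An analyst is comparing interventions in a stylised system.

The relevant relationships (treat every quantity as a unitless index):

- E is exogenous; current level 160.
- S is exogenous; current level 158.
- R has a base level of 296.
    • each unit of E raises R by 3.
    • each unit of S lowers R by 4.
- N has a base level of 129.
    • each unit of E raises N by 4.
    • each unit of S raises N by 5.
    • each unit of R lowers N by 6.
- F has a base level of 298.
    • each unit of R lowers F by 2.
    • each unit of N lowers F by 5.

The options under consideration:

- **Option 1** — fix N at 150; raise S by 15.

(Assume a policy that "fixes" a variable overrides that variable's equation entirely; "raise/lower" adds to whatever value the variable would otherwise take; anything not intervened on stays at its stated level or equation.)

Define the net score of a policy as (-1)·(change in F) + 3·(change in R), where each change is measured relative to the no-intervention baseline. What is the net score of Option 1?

-3025

Baseline:
  E = 160
  S = 158
  R = 296 + 3·160 − 4·158 = 144
  N = 129 + 4·160 + 5·158 − 6·144 = 695
  F = 298 − 2·144 − 5·695 = -3465
Option 1 (N := 150, S + 15):
  E = 160
  S = 158 + 15 = 173
  R = 296 + 3·160 − 4·173 = 84
  N = 150
  F = 298 − 2·84 − 5·150 = -620
ΔF = -620 − (-3465) = 2845; ΔR = 84 − 144 = -60
Score = (-1)·2845 + 3·(-60) = -3025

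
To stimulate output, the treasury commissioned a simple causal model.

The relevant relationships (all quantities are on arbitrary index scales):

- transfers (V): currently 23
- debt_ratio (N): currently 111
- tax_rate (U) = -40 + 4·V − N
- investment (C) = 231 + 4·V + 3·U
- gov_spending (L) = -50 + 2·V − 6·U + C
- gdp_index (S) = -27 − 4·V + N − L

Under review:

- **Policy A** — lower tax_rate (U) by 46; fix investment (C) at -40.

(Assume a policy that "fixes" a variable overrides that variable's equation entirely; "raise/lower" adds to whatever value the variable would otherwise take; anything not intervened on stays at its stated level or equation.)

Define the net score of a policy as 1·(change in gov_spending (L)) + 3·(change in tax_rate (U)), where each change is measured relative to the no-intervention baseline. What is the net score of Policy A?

-48

Baseline:
  V = 23
  N = 111
  U = -40 + 4·23 − 111 = -59
  C = 231 + 4·23 + 3·(-59) = 146
  L = -50 + 2·23 − 6·(-59) + 146 = 496
Policy A (U − 46, C := -40):
  V = 23
  N = 111
  U = -40 + 4·23 − 111 (−46 from intervention) = -105
  C = -40
  L = -50 + 2·23 − 6·(-105) + (-40) = 586
ΔL = 586 − 496 = 90; ΔU = -105 − (-59) = -46
Score = 1·90 + 3·(-46) = -48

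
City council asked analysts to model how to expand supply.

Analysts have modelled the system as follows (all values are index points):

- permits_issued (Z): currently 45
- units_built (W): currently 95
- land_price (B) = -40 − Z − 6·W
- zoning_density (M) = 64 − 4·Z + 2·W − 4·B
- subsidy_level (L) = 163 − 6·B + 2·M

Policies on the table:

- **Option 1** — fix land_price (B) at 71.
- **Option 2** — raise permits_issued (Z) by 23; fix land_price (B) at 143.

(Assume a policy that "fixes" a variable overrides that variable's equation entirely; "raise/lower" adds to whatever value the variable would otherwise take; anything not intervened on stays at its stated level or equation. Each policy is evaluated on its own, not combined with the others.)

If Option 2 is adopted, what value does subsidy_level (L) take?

Option 2 (Z + 23, B := 143):
  Z = 45 + 23 = 68
  W = 95
  B = 143
  M = 64 − 4·68 + 2·95 − 4·143 = -590
  L = 163 − 6·143 + 2·(-590) = -1875

-1875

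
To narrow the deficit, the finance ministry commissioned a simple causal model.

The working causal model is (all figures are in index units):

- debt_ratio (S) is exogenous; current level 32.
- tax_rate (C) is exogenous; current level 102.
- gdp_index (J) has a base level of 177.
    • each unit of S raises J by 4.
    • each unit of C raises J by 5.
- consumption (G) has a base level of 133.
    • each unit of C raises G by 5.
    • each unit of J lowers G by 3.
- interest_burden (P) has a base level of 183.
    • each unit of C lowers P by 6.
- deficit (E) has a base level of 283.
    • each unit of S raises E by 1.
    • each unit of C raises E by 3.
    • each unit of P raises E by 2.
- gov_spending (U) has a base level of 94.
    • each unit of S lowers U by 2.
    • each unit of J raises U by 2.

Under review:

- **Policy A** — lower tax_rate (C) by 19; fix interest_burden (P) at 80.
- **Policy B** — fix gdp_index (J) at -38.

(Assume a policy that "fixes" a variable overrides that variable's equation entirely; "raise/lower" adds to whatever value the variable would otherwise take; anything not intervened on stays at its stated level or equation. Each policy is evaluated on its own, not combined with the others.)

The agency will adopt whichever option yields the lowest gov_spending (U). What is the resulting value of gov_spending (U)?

-46

Policy A (C − 19, P := 80):
  S = 32
  C = 102 − 19 = 83
  J = 177 + 4·32 + 5·83 = 720
  U = 94 − 2·32 + 2·720 = 1470
Policy B (J := -38):
  S = 32
  C = 102
  J = -38
  U = 94 − 2·32 + 2·(-38) = -46
Comparing — Policy A: U=1470, Policy B: U=-46. Lowest is -46 (Policy B).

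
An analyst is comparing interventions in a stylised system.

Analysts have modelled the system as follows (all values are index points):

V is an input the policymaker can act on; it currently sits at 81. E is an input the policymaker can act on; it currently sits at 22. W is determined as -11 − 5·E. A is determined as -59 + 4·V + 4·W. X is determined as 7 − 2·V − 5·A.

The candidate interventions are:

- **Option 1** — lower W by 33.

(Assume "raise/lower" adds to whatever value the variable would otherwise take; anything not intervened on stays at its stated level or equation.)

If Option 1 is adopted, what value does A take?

-351

Option 1 (W − 33):
  V = 81
  E = 22
  W = -11 − 5·22 (−33 from intervention) = -154
  A = -59 + 4·81 + 4·(-154) = -351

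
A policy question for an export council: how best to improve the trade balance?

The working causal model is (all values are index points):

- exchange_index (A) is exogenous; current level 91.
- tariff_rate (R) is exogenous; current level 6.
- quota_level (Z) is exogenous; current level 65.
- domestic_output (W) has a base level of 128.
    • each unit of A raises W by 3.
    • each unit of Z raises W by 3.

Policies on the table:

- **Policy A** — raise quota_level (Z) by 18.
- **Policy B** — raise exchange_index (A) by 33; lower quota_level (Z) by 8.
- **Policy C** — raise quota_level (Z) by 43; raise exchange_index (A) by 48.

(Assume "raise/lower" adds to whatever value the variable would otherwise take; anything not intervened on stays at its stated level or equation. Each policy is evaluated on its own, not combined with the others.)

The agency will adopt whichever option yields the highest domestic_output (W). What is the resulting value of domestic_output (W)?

Policy A (Z + 18):
  A = 91
  Z = 65 + 18 = 83
  W = 128 + 3·91 + 3·83 = 650
Policy B (A + 33, Z − 8):
  A = 91 + 33 = 124
  Z = 65 − 8 = 57
  W = 128 + 3·124 + 3·57 = 671
Policy C (Z + 43, A + 48):
  A = 91 + 48 = 139
  Z = 65 + 43 = 108
  W = 128 + 3·139 + 3·108 = 869
Comparing — Policy A: W=650, Policy B: W=671, Policy C: W=869. Highest is 869 (Policy C).

869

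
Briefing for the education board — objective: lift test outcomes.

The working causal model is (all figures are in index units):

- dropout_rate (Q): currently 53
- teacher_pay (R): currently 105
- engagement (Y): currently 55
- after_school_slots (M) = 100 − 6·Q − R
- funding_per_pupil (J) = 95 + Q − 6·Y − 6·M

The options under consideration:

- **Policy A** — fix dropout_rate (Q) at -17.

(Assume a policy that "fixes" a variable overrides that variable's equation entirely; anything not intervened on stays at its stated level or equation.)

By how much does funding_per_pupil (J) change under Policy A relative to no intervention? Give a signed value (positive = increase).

Baseline:
  Q = 53
  R = 105
  Y = 55
  M = 100 − 6·53 − 105 = -323
  J = 95 + 53 − 6·55 − 6·(-323) = 1756
Policy A (Q := -17):
  Q = -17
  R = 105
  Y = 55
  M = 100 − 6·(-17) − 105 = 97
  J = 95 + (-17) − 6·55 − 6·97 = -834
Change in J: -834 − 1756 = -2590

-2590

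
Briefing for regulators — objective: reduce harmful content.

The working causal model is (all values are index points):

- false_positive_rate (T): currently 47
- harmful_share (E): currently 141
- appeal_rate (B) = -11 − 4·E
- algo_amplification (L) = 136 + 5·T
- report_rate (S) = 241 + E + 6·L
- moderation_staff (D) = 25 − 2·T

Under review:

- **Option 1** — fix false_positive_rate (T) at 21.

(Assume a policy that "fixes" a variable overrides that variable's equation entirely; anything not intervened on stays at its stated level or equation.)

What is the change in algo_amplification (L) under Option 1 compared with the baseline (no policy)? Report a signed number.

-130

Baseline:
  T = 47
  L = 136 + 5·47 = 371
Option 1 (T := 21):
  T = 21
  L = 136 + 5·21 = 241
Change in L: 241 − 371 = -130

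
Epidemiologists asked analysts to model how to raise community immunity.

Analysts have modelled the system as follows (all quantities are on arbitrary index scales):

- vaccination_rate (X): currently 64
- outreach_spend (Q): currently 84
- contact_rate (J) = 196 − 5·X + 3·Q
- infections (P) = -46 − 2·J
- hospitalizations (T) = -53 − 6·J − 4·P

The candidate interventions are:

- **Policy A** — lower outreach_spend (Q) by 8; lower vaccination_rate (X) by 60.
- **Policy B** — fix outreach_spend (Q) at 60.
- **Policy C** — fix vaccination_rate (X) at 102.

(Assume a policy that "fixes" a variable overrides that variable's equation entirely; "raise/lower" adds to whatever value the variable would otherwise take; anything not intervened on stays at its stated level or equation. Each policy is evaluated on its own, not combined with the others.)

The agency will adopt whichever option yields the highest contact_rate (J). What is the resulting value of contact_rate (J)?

404

Policy A (Q − 8, X − 60):
  X = 64 − 60 = 4
  Q = 84 − 8 = 76
  J = 196 − 5·4 + 3·76 = 404
Policy B (Q := 60):
  X = 64
  Q = 60
  J = 196 − 5·64 + 3·60 = 56
Policy C (X := 102):
  X = 102
  Q = 84
  J = 196 − 5·102 + 3·84 = -62
Comparing — Policy A: J=404, Policy B: J=56, Policy C: J=-62. Highest is 404 (Policy A).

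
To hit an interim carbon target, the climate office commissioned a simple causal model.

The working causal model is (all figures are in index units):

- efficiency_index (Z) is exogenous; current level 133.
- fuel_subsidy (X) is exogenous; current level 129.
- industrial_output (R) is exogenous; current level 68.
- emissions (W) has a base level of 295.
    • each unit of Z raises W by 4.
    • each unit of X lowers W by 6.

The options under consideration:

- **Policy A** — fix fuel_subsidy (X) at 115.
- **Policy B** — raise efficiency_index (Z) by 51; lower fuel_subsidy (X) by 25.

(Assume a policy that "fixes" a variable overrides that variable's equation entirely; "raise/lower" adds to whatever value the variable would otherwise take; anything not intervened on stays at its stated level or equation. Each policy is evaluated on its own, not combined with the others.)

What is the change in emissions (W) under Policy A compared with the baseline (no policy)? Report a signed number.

Baseline:
  Z = 133
  X = 129
  W = 295 + 4·133 − 6·129 = 53
Policy A (X := 115):
  Z = 133
  X = 115
  W = 295 + 4·133 − 6·115 = 137
Change in W: 137 − 53 = 84

84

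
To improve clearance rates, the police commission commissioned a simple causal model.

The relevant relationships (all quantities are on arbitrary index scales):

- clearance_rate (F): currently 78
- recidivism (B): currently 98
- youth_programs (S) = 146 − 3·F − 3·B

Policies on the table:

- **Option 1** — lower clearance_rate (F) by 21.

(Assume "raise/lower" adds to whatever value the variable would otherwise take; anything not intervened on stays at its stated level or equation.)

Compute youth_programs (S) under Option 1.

-319

Option 1 (F − 21):
  F = 78 − 21 = 57
  B = 98
  S = 146 − 3·57 − 3·98 = -319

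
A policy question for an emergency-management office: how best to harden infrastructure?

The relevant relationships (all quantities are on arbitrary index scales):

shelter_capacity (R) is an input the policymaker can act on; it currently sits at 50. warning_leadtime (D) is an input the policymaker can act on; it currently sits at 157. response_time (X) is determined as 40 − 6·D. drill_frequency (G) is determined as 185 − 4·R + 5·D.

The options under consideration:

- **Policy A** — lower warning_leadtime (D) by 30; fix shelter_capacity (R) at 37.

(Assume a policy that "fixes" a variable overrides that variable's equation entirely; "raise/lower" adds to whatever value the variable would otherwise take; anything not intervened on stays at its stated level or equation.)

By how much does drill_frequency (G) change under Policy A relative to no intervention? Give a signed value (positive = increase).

Baseline:
  R = 50
  D = 157
  G = 185 − 4·50 + 5·157 = 770
Policy A (D − 30, R := 37):
  R = 37
  D = 157 − 30 = 127
  G = 185 − 4·37 + 5·127 = 672
Change in G: 672 − 770 = -98

-98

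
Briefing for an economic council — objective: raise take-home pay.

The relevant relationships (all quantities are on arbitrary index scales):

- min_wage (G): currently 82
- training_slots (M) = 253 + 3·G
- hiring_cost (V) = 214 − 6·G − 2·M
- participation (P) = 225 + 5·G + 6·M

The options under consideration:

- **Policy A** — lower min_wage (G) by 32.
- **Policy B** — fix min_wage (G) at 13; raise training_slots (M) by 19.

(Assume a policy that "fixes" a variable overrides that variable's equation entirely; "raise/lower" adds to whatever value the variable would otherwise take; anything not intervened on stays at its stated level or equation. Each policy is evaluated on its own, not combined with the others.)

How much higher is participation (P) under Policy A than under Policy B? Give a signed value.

737

Policy A (G − 32):
  G = 82 − 32 = 50
  M = 253 + 3·50 = 403
  P = 225 + 5·50 + 6·403 = 2893
Policy B (G := 13, M + 19):
  G = 13
  M = 253 + 3·13 (+19 from intervention) = 311
  P = 225 + 5·13 + 6·311 = 2156
P: 2893 − 2156 = 737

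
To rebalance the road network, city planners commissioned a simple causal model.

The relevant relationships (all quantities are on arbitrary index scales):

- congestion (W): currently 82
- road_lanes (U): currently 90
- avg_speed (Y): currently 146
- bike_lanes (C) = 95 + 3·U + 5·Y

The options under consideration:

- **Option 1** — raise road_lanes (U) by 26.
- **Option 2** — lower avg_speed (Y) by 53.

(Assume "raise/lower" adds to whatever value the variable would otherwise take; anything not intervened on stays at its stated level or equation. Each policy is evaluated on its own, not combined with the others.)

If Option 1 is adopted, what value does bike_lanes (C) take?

1173

Option 1 (U + 26):
  U = 90 + 26 = 116
  Y = 146
  C = 95 + 3·116 + 5·146 = 1173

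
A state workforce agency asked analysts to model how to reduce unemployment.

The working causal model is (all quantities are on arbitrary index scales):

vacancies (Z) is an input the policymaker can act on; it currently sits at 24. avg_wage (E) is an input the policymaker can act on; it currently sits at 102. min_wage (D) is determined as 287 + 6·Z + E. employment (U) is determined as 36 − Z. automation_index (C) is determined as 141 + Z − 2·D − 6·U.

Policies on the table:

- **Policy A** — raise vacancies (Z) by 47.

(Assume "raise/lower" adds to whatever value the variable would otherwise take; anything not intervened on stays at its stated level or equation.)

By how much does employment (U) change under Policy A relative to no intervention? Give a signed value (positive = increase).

-47

Baseline:
  Z = 24
  U = 36 − 24 = 12
Policy A (Z + 47):
  Z = 24 + 47 = 71
  U = 36 − 71 = -35
Change in U: -35 − 12 = -47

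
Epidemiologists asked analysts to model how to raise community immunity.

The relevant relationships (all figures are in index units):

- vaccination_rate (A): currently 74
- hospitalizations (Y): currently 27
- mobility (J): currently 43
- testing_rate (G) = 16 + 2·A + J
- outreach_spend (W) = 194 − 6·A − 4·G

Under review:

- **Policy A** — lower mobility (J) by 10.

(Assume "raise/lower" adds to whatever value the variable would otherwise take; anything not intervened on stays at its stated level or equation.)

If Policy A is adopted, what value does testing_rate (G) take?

Policy A (J − 10):
  A = 74
  J = 43 − 10 = 33
  G = 16 + 2·74 + 33 = 197

197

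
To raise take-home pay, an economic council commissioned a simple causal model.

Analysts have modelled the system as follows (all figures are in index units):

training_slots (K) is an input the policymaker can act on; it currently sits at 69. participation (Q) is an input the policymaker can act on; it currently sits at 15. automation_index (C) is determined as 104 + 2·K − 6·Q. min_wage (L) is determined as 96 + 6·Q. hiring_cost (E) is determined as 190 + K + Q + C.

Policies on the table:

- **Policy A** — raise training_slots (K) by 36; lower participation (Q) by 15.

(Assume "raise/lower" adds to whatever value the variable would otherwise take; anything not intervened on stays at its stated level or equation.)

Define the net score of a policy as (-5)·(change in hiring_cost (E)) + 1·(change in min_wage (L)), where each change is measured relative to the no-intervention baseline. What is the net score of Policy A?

-1005

Baseline:
  K = 69
  Q = 15
  C = 104 + 2·69 − 6·15 = 152
  L = 96 + 6·15 = 186
  E = 190 + 69 + 15 + 152 = 426
Policy A (K + 36, Q − 15):
  K = 69 + 36 = 105
  Q = 15 − 15 = 0
  C = 104 + 2·105 − 6·0 = 314
  L = 96 + 6·0 = 96
  E = 190 + 105 + 0 + 314 = 609
ΔE = 609 − 426 = 183; ΔL = 96 − 186 = -90
Score = (-5)·183 + 1·(-90) = -1005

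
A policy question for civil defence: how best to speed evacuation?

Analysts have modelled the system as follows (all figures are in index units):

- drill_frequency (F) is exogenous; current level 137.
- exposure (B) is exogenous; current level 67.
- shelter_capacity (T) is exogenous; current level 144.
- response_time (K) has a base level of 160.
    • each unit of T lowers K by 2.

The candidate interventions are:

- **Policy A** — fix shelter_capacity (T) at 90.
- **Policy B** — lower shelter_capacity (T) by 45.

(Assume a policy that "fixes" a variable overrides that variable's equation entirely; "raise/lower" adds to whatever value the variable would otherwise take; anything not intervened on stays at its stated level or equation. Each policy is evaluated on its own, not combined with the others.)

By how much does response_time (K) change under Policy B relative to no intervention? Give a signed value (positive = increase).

90

Baseline:
  T = 144
  K = 160 − 2·144 = -128
Policy B (T − 45):
  T = 144 − 45 = 99
  K = 160 − 2·99 = -38
Change in K: -38 − (-128) = 90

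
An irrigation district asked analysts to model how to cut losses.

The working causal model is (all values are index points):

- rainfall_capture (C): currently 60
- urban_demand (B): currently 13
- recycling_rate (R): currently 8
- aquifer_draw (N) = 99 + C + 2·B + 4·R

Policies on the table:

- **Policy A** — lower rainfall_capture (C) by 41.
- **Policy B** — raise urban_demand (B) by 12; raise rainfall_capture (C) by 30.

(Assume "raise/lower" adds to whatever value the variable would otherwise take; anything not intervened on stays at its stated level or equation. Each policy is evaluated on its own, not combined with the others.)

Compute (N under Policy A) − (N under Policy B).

Policy A (C − 41):
  C = 60 − 41 = 19
  B = 13
  R = 8
  N = 99 + 19 + 2·13 + 4·8 = 176
Policy B (B + 12, C + 30):
  C = 60 + 30 = 90
  B = 13 + 12 = 25
  R = 8
  N = 99 + 90 + 2·25 + 4·8 = 271
N: 176 − 271 = -95

-95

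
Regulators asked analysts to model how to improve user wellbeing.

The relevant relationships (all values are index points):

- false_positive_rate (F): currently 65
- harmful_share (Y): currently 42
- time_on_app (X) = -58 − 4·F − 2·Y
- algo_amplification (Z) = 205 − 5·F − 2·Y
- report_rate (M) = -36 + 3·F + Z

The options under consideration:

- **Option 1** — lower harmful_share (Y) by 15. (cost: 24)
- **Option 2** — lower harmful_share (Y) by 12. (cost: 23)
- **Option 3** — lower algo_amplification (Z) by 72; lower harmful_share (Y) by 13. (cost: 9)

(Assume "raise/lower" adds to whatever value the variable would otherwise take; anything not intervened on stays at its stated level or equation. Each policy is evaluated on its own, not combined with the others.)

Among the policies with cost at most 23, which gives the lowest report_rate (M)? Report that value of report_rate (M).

Option 2 (Y − 12):
  F = 65
  Y = 42 − 12 = 30
  Z = 205 − 5·65 − 2·30 = -180
  M = -36 + 3·65 + (-180) = -21
Option 3 (Z − 72, Y − 13):
  F = 65
  Y = 42 − 13 = 29
  Z = 205 − 5·65 − 2·29 (−72 from intervention) = -250
  M = -36 + 3·65 + (-250) = -91
Comparing — Option 2: M=-21, Option 3: M=-91. Lowest is -91 (Option 3).

-91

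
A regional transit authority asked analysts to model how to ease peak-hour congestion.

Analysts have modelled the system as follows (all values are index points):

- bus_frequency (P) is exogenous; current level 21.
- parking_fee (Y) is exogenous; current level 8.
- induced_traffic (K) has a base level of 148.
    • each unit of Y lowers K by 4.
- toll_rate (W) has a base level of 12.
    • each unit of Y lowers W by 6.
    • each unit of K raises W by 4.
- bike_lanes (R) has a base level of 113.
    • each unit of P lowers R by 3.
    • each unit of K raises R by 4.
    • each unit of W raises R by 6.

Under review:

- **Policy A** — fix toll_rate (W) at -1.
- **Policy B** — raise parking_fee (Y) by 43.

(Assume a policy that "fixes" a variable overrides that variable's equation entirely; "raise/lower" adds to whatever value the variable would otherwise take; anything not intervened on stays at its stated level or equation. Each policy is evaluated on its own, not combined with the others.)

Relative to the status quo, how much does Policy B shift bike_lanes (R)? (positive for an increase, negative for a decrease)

-6364

Baseline:
  P = 21
  Y = 8
  K = 148 − 4·8 = 116
  W = 12 − 6·8 + 4·116 = 428
  R = 113 − 3·21 + 4·116 + 6·428 = 3082
Policy B (Y + 43):
  P = 21
  Y = 8 + 43 = 51
  K = 148 − 4·51 = -56
  W = 12 − 6·51 + 4·(-56) = -518
  R = 113 − 3·21 + 4·(-56) + 6·(-518) = -3282
Change in R: -3282 − 3082 = -6364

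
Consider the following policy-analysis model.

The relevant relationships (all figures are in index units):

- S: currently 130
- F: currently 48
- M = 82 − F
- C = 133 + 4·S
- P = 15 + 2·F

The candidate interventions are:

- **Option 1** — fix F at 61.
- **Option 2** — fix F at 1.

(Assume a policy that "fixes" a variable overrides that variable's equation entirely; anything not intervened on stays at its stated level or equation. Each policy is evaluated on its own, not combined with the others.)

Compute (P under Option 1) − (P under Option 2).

Option 1 (F := 61):
  F = 61
  P = 15 + 2·61 = 137
Option 2 (F := 1):
  F = 1
  P = 15 + 2·1 = 17
P: 137 − 17 = 120

120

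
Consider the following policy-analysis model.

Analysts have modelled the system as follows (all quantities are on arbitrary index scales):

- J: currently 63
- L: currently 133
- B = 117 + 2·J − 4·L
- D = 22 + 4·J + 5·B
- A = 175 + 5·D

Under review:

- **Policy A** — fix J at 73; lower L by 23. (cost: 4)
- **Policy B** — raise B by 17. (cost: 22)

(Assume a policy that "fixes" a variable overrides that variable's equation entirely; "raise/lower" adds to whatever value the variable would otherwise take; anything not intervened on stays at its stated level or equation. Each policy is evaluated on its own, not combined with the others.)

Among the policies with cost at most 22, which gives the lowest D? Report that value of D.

Policy A (J := 73, L − 23):
  J = 73
  L = 133 − 23 = 110
  B = 117 + 2·73 − 4·110 = -177
  D = 22 + 4·73 + 5·(-177) = -571
Policy B (B + 17):
  J = 63
  L = 133
  B = 117 + 2·63 − 4·133 (+17 from intervention) = -272
  D = 22 + 4·63 + 5·(-272) = -1086
Comparing — Policy A: D=-571, Policy B: D=-1086. Lowest is -1086 (Policy B).

-1086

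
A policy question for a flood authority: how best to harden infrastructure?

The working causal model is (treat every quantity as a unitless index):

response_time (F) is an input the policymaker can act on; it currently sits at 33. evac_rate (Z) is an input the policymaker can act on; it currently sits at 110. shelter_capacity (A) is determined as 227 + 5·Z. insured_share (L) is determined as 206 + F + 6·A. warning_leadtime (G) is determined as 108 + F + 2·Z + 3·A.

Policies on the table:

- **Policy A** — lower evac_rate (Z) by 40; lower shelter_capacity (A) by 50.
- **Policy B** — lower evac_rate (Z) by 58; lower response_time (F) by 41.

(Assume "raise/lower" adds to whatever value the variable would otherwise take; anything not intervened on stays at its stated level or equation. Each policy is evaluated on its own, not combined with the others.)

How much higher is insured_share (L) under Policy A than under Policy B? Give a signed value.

Policy A (Z − 40, A − 50):
  F = 33
  Z = 110 − 40 = 70
  A = 227 + 5·70 (−50 from intervention) = 527
  L = 206 + 33 + 6·527 = 3401
Policy B (Z − 58, F − 41):
  F = 33 − 41 = -8
  Z = 110 − 58 = 52
  A = 227 + 5·52 = 487
  L = 206 + (-8) + 6·487 = 3120
L: 3401 − 3120 = 281

281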